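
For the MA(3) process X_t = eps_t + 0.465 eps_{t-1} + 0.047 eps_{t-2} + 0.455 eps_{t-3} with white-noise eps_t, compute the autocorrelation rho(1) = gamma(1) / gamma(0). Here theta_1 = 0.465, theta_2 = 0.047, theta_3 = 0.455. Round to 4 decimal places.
\rho(1) = 0.3565

For an MA(q) process with theta_0 = 1, the autocovariance is
  gamma(k) = sigma^2 * sum_{i=0..q-k} theta_i * theta_{i+k},
and rho(k) = gamma(k) / gamma(0). Sigma^2 cancels.
  numerator   = (1)*(0.465) + (0.465)*(0.047) + (0.047)*(0.455) = 0.50824.
  denominator = (1)^2 + (0.465)^2 + (0.047)^2 + (0.455)^2 = 1.425459.
  rho(1) = 0.50824 / 1.425459 = 0.3565.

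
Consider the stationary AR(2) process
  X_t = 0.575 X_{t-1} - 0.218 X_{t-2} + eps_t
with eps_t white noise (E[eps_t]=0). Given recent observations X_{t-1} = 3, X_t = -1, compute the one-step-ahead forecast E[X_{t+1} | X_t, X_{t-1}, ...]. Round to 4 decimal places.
E[X_{t+1} \mid \mathcal F_t] = -1.2290

For an AR(p) model X_t = c + sum_i phi_i X_{t-i} + eps_t, the
one-step-ahead conditional mean is
  E[X_{t+1} | X_t, ...] = c + sum_i phi_i X_{t+1-i}.
Substitute known values:
  E[X_{t+1} | ...] = (0.575) * (-1) + (-0.218) * (3)
                   = -1.2290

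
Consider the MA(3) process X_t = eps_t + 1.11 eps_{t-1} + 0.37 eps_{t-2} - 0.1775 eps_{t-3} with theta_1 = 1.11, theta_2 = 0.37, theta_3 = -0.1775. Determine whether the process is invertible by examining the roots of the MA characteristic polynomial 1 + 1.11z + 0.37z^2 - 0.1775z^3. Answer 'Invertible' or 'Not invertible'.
\text{Invertible}

The MA(q) characteristic polynomial is P(z) = 1 + 1.11z + 0.37z^2 - 0.1775z^3.
Invertibility requires all roots to lie outside the unit circle, i.e. |z| > 1 for every root.
Degree 3: look for a simple real root z0 first, then factor out (1 - z/z0) and solve the remaining quadratic.
Testing z0 = 4: P(4) = 1 + (1.11)(4) + (0.37)(4)^2 + (-0.1775)(4)^3
  = 1 + (4.44) + (5.92) + (-11.36) = 0.  So z_0 = 4 is a root, |z_0| = 4.
Divide out the factor (1 - 0.25 z) = (1 - z/z0) (since 1/z0 = 0.25):
  P(z) = (1 - 0.25 z)(1 + (1.36) z + (0.71) z^2)
  [check: z-coef 1.36 - (0.25) = 1.11; z^2-coef 0.71 - (0.25)(1.36) = 0.37; z^3-coef -(0.25)(0.71) = -0.1775.]
Remaining roots from the quadratic factor 1 + (1.36) z + (0.71) z^2:
  Set 1 + (1.36) z + (0.71) z^2 = 0, i.e. a z^2 + b z + c = 0 with a = 0.71, b = 1.36, c = 1.
  Discriminant D = b^2 - 4ac = (1.36)^2 - 4*(0.71)*1 = 1.8496 - (2.84) = -0.9904.
  D < 0, so the roots are the complex-conjugate pair z = (-b +/- i sqrt(-D)) / (2a) = -0.9577 +/- 0.7008i.
  For a conjugate pair |z|^2 = z * conj(z) = (product of roots) = c/a = 1/(0.71) = 1.408451, so |z| = sqrt(1.408451) = 1.1868 for both roots.
Moduli of all roots: 4.0000, 1.1868, 1.1868.
All moduli strictly greater than 1? Yes.
Verdict: Invertible.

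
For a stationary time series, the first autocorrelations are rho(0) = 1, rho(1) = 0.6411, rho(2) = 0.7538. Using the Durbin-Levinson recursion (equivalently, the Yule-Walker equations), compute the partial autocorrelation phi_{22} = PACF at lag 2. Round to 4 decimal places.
\phi_{22} = 0.5820

The PACF at lag k is phi_{kk}, the last component of the solution
to the Yule-Walker system G_k phi = r_k where
  (G_k)_{ij} = rho(|i - j|), (r_k)_i = rho(i), i,j = 1..k.
Equivalently, Durbin-Levinson gives phi_{kk} iteratively:
  phi_{11} = rho(1)
  phi_{kk} = [rho(k) - sum_{j=1..k-1} phi_{k-1,j} rho(k-j)]
            / [1 - sum_{j=1..k-1} phi_{k-1,j} rho(j)],
  phi_{k,j} = phi_{k-1,j} - phi_{kk} phi_{k-1,k-j},  j = 1..k-1.
Step k = 1:
  phi_11 = rho(1) = 0.6411.
Step k = 2:
  phi_22 = [rho(2) - phi_11 rho(1)] / [1 - phi_11 rho(1)] = [0.7538 - (0.6411)(0.6411)] / [1 - (0.6411)(0.6411)]
         = 0.34279079 / 0.58899079 = 0.582.
Therefore phi_{22} = 0.5820.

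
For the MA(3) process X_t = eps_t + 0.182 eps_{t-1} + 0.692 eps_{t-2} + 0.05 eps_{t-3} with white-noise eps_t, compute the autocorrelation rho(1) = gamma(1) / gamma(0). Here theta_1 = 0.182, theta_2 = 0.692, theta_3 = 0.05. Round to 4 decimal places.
\rho(1) = 0.2262

For an MA(q) process with theta_0 = 1, the autocovariance is
  gamma(k) = sigma^2 * sum_{i=0..q-k} theta_i * theta_{i+k},
and rho(k) = gamma(k) / gamma(0). Sigma^2 cancels.
  numerator   = (1)*(0.182) + (0.182)*(0.692) + (0.692)*(0.05) = 0.342544.
  denominator = (1)^2 + (0.182)^2 + (0.692)^2 + (0.05)^2 = 1.514488.
  rho(1) = 0.342544 / 1.514488 = 0.2262.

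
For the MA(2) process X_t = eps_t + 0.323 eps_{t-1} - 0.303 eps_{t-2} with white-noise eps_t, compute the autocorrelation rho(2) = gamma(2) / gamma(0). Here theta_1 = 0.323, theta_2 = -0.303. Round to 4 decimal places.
\rho(2) = -0.2533

For an MA(q) process with theta_0 = 1, the autocovariance is
  gamma(k) = sigma^2 * sum_{i=0..q-k} theta_i * theta_{i+k},
and rho(k) = gamma(k) / gamma(0). Sigma^2 cancels.
  numerator   = (1)*(-0.303) = -0.303.
  denominator = (1)^2 + (0.323)^2 + (-0.303)^2 = 1.196138.
  rho(2) = -0.303 / 1.196138 = -0.2533.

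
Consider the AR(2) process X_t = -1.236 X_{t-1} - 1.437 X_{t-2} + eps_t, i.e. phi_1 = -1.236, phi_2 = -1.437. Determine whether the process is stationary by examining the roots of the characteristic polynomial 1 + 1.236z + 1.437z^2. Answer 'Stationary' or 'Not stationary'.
\text{Not stationary}

The AR(p) characteristic polynomial is P(z) = 1 + 1.236z + 1.437z^2.
Stationarity requires all roots to lie outside the unit circle, i.e. |z| > 1 for every root.
Set 1 + (1.236) z + (1.437) z^2 = 0, i.e. a z^2 + b z + c = 0 with a = 1.437, b = 1.236, c = 1.
Discriminant D = b^2 - 4ac = (1.236)^2 - 4*(1.437)*1 = 1.527696 - (5.748) = -4.220304.
D < 0, so the roots are the complex-conjugate pair z = (-b +/- i sqrt(-D)) / (2a) = -0.4301 +/- 0.7148i.
For a conjugate pair |z|^2 = z * conj(z) = (product of roots) = c/a = 1/(1.437) = 0.695894, so |z| = sqrt(0.695894) = 0.8342 for both roots.
Moduli of all roots: 0.8342, 0.8342.
All moduli strictly greater than 1? No.
Verdict: Not stationary.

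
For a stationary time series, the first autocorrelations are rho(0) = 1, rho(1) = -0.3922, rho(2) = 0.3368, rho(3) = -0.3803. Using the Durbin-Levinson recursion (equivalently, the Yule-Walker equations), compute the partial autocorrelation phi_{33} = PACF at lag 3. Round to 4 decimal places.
\phi_{33} = -0.2380

The PACF at lag k is phi_{kk}, the last component of the solution
to the Yule-Walker system G_k phi = r_k where
  (G_k)_{ij} = rho(|i - j|), (r_k)_i = rho(i), i,j = 1..k.
Equivalently, Durbin-Levinson gives phi_{kk} iteratively:
  phi_{11} = rho(1)
  phi_{kk} = [rho(k) - sum_{j=1..k-1} phi_{k-1,j} rho(k-j)]
            / [1 - sum_{j=1..k-1} phi_{k-1,j} rho(j)],
  phi_{k,j} = phi_{k-1,j} - phi_{kk} phi_{k-1,k-j},  j = 1..k-1.
Step k = 1:
  phi_11 = rho(1) = -0.3922.
Step k = 2:
  phi_22 = [rho(2) - phi_11 rho(1)] / [1 - phi_11 rho(1)] = [0.3368 - (-0.3922)(-0.3922)] / [1 - (-0.3922)(-0.3922)]
         = 0.18297916 / 0.84617916 = 0.216242.
  Update: phi_21 = phi_11 - phi_22 phi_11 = -0.3922 - (0.216242)(-0.3922) = -0.30739.
Step k = 3:
  phi_33 = [rho(3) - phi_21 rho(2) - phi_22 rho(1)] / [1 - phi_21 rho(1) - phi_22 rho(2)]
    numerator   = -0.3803 - (-0.30739)(0.3368) - (0.216242)(-0.3922) = -0.19196107
    denominator = 1 - (-0.30739)(-0.3922) - (0.216242)(0.3368) = 0.80661145
  phi_33 = -0.19196107 / 0.80661145 = -0.238.
Therefore phi_{33} = -0.2380.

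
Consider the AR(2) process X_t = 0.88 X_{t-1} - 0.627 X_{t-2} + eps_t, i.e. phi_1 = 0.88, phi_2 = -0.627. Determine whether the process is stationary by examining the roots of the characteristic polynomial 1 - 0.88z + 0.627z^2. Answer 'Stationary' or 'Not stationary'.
\text{Stationary}

The AR(p) characteristic polynomial is P(z) = 1 - 0.88z + 0.627z^2.
Stationarity requires all roots to lie outside the unit circle, i.e. |z| > 1 for every root.
Set 1 + (-0.88) z + (0.627) z^2 = 0, i.e. a z^2 + b z + c = 0 with a = 0.627, b = -0.88, c = 1.
Discriminant D = b^2 - 4ac = (-0.88)^2 - 4*(0.627)*1 = 0.7744 - (2.508) = -1.7336.
D < 0, so the roots are the complex-conjugate pair z = (-b +/- i sqrt(-D)) / (2a) = 0.7018 +/- 1.05i.
For a conjugate pair |z|^2 = z * conj(z) = (product of roots) = c/a = 1/(0.627) = 1.594896, so |z| = sqrt(1.594896) = 1.2629 for both roots.
Moduli of all roots: 1.2629, 1.2629.
All moduli strictly greater than 1? Yes.
Verdict: Stationary.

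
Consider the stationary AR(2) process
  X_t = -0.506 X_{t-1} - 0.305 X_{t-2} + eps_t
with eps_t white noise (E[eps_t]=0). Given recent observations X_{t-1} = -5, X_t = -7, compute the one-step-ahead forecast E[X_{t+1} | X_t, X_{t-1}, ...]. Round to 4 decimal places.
E[X_{t+1} \mid \mathcal F_t] = 5.0670

For an AR(p) model X_t = c + sum_i phi_i X_{t-i} + eps_t, the
one-step-ahead conditional mean is
  E[X_{t+1} | X_t, ...] = c + sum_i phi_i X_{t+1-i}.
Substitute known values:
  E[X_{t+1} | ...] = (-0.506) * (-7) + (-0.305) * (-5)
                   = 5.0670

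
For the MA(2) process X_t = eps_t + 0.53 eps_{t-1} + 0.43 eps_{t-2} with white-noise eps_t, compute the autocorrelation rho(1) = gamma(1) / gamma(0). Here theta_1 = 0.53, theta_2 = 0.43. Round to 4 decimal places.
\rho(1) = 0.5171

For an MA(q) process with theta_0 = 1, the autocovariance is
  gamma(k) = sigma^2 * sum_{i=0..q-k} theta_i * theta_{i+k},
and rho(k) = gamma(k) / gamma(0). Sigma^2 cancels.
  numerator   = (1)*(0.53) + (0.53)*(0.43) = 0.7579.
  denominator = (1)^2 + (0.53)^2 + (0.43)^2 = 1.4658.
  rho(1) = 0.7579 / 1.4658 = 0.5171.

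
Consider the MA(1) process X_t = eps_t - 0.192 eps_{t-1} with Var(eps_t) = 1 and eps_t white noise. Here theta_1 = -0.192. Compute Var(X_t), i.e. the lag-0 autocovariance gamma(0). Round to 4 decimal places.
\gamma(0) = 1.0369

For an MA(q) process X_t = eps_t + sum_i theta_i eps_{t-i} with
Var(eps_t) = sigma^2, the variance is
  gamma(0) = sigma^2 * (1 + sum_i theta_i^2).
  sum_i theta_i^2 = (-0.192)^2 = 0.036864.
  gamma(0) = 1 * (1 + 0.036864) = 1 * 1.036864 = 1.036864, which rounds to 1.0369.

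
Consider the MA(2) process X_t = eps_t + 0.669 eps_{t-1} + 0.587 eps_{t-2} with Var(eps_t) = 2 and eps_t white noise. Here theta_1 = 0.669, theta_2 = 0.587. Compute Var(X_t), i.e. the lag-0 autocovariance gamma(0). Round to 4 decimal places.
\gamma(0) = 3.5843

For an MA(q) process X_t = eps_t + sum_i theta_i eps_{t-i} with
Var(eps_t) = sigma^2, the variance is
  gamma(0) = sigma^2 * (1 + sum_i theta_i^2).
  sum_i theta_i^2 = (0.669)^2 + (0.587)^2 = 0.447561 + 0.344569 = 0.79213.
  gamma(0) = 2 * (1 + 0.79213) = 2 * 1.79213 = 3.58426, which rounds to 3.5843.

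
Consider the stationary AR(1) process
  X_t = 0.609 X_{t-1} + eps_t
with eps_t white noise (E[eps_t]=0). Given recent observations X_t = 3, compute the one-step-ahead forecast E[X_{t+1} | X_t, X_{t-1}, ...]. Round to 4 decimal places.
E[X_{t+1} \mid \mathcal F_t] = 1.8270

For an AR(p) model X_t = c + sum_i phi_i X_{t-i} + eps_t, the
one-step-ahead conditional mean is
  E[X_{t+1} | X_t, ...] = c + sum_i phi_i X_{t+1-i}.
Substitute known values:
  E[X_{t+1} | ...] = (0.609) * (3)
                   = 1.8270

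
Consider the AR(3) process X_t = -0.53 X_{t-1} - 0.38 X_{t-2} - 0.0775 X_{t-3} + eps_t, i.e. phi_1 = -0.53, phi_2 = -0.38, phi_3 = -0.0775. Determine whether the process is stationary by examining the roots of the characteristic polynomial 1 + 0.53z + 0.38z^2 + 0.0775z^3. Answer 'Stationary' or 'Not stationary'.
\text{Stationary}

The AR(p) characteristic polynomial is P(z) = 1 + 0.53z + 0.38z^2 + 0.0775z^3.
Stationarity requires all roots to lie outside the unit circle, i.e. |z| > 1 for every root.
Degree 3: look for a simple real root z0 first, then factor out (1 - z/z0) and solve the remaining quadratic.
Testing z0 = -4: P(-4) = 1 + (0.53)(-4) + (0.38)(-4)^2 + (0.0775)(-4)^3
  = 1 + (-2.12) + (6.08) + (-4.96) = 0.  So z_0 = -4 is a root, |z_0| = 4.
Divide out the factor (1 + 0.25 z) = (1 - z/z0) (since 1/z0 = -0.25):
  P(z) = (1 + 0.25 z)(1 + (0.28) z + (0.31) z^2)
  [check: z-coef 0.28 - (-0.25) = 0.53; z^2-coef 0.31 - (-0.25)(0.28) = 0.38; z^3-coef -(-0.25)(0.31) = 0.0775.]
Remaining roots from the quadratic factor 1 + (0.28) z + (0.31) z^2:
  Set 1 + (0.28) z + (0.31) z^2 = 0, i.e. a z^2 + b z + c = 0 with a = 0.31, b = 0.28, c = 1.
  Discriminant D = b^2 - 4ac = (0.28)^2 - 4*(0.31)*1 = 0.0784 - (1.24) = -1.1616.
  D < 0, so the roots are the complex-conjugate pair z = (-b +/- i sqrt(-D)) / (2a) = -0.4516 +/- 1.7383i.
  For a conjugate pair |z|^2 = z * conj(z) = (product of roots) = c/a = 1/(0.31) = 3.225806, so |z| = sqrt(3.225806) = 1.7961 for both roots.
Moduli of all roots: 4.0000, 1.7961, 1.7961.
All moduli strictly greater than 1? Yes.
Verdict: Stationary.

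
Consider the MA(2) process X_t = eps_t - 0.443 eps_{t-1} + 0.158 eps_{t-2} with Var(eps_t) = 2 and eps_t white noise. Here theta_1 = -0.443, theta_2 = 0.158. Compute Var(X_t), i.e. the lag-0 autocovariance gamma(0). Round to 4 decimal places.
\gamma(0) = 2.4424

For an MA(q) process X_t = eps_t + sum_i theta_i eps_{t-i} with
Var(eps_t) = sigma^2, the variance is
  gamma(0) = sigma^2 * (1 + sum_i theta_i^2).
  sum_i theta_i^2 = (-0.443)^2 + (0.158)^2 = 0.196249 + 0.024964 = 0.221213.
  gamma(0) = 2 * (1 + 0.221213) = 2 * 1.221213 = 2.442426, which rounds to 2.4424.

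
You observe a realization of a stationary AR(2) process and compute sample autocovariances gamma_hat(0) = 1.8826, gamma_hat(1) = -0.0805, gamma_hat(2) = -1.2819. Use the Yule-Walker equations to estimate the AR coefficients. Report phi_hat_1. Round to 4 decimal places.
\hat\phi_{1} = -0.0720

The Yule-Walker equations for an AR(p) process read, in matrix form,
  Gamma_p phi = r_p,   with   (Gamma_p)_{ij} = gamma(|i - j|),
                       (r_p)_i = gamma(i),   i,j = 1..p.
Substitute the sample gammas (Toeplitz matrix and right-hand side of size 2):
  Gamma_p = [[1.8826, -0.0805], [-0.0805, 1.8826]]
  r_p     = [-0.0805, -1.2819]
Written out:
  1.8826 phi_1 - 0.0805 phi_2 = -0.0805
  -0.0805 phi_1 + 1.8826 phi_2 = -1.2819
Solve by Cramer's rule:
  det = gamma(0)^2 - gamma(1)^2 = (1.8826)^2 - (-0.0805)^2 = 3.54418276 - 0.00648025 = 3.53770251
  phi_hat_1 = [gamma(1) gamma(0) - gamma(1) gamma(2)] / det = [(-0.0805)(1.8826) - (-0.0805)(-1.2819)] / 3.53770251 = -0.25474225 / 3.53770251 = -0.072
  phi_hat_2 = [gamma(0) gamma(2) - gamma(1)^2] / det = [(1.8826)(-1.2819) - (-0.0805)^2] / 3.53770251 = -2.41978519 / 3.53770251 = -0.684
So phi_hat = [-0.0720, -0.6840].
Therefore phi_hat_1 = -0.0720.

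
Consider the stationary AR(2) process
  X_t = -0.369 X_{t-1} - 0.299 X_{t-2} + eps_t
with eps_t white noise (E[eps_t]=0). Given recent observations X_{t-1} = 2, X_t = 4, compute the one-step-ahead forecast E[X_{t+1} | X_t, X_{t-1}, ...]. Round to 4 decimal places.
E[X_{t+1} \mid \mathcal F_t] = -2.0740

For an AR(p) model X_t = c + sum_i phi_i X_{t-i} + eps_t, the
one-step-ahead conditional mean is
  E[X_{t+1} | X_t, ...] = c + sum_i phi_i X_{t+1-i}.
Substitute known values:
  E[X_{t+1} | ...] = (-0.369) * (4) + (-0.299) * (2)
                   = -2.0740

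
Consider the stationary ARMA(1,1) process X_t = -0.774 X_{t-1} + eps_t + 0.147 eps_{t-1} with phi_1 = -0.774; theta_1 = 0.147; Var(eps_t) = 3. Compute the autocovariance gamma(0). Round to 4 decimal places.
\gamma(0) = 5.9417

Multiply the model equation by X_{t-k} and take expectations. With theta_0 = psi_0 = 1 and psi_j the MA(infinity) weights, this gives
  gamma(k) - sum_i phi_i gamma(k-i) = c_k,
  c_k = sigma^2 * sum_{j=k..q} theta_j psi_{j-k}   (c_k = 0 for k > q),
using gamma(-m) = gamma(m).
psi-weights needed (psi_j = theta_j + sum_i phi_i psi_{j-i}):
  psi_1 = theta_1 + phi_1 = 0.147 + (-0.774) = -0.627
Right-hand sides:
  c_0 = sigma^2 (1 + theta_1 psi_1) = 3 * (1 + (0.147)(-0.627)) = 3 * 0.907831 = 2.723493
  c_1 = sigma^2 theta_1 = 3 * (0.147) = 0.441
  c_2 = 0
Equations for k = 0 and k = 1 (AR order 1):
  gamma(0) = phi_1 gamma(1) + c_0
  gamma(1) = phi_1 gamma(0) + c_1
Substituting the second into the first: gamma(0) (1 - phi_1^2) = c_0 + phi_1 c_1, so
  gamma(0) = (c_0 + phi_1 c_1) / (1 - phi_1^2) = (2.723493 + (-0.774)(0.441)) / (1 - (-0.774)^2) = 2.382159 / 0.400924 = 5.941672.
Therefore gamma(0) = 5.9417 (to 4 decimal places).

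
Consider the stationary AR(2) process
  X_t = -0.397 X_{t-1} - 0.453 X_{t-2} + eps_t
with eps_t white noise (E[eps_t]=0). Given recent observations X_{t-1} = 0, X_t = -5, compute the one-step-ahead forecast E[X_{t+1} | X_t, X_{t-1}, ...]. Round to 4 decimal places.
E[X_{t+1} \mid \mathcal F_t] = 1.9850

For an AR(p) model X_t = c + sum_i phi_i X_{t-i} + eps_t, the
one-step-ahead conditional mean is
  E[X_{t+1} | X_t, ...] = c + sum_i phi_i X_{t+1-i}.
Substitute known values:
  E[X_{t+1} | ...] = (-0.397) * (-5) + (-0.453) * (0)
                   = 1.9850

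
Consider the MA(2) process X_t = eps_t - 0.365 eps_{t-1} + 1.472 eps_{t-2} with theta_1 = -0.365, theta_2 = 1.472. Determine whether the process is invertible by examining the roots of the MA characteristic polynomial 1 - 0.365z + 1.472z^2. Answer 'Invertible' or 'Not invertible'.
\text{Not invertible}

The MA(q) characteristic polynomial is P(z) = 1 - 0.365z + 1.472z^2.
Invertibility requires all roots to lie outside the unit circle, i.e. |z| > 1 for every root.
Set 1 + (-0.365) z + (1.472) z^2 = 0, i.e. a z^2 + b z + c = 0 with a = 1.472, b = -0.365, c = 1.
Discriminant D = b^2 - 4ac = (-0.365)^2 - 4*(1.472)*1 = 0.133225 - (5.888) = -5.754775.
D < 0, so the roots are the complex-conjugate pair z = (-b +/- i sqrt(-D)) / (2a) = 0.124 +/- 0.8148i.
For a conjugate pair |z|^2 = z * conj(z) = (product of roots) = c/a = 1/(1.472) = 0.679348, so |z| = sqrt(0.679348) = 0.8242 for both roots.
Moduli of all roots: 0.8242, 0.8242.
All moduli strictly greater than 1? No.
Verdict: Not invertible.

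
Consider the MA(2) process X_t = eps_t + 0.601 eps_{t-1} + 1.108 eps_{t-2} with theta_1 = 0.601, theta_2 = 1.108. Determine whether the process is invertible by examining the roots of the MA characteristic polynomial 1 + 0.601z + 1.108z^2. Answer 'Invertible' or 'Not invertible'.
\text{Not invertible}

The MA(q) characteristic polynomial is P(z) = 1 + 0.601z + 1.108z^2.
Invertibility requires all roots to lie outside the unit circle, i.e. |z| > 1 for every root.
Set 1 + (0.601) z + (1.108) z^2 = 0, i.e. a z^2 + b z + c = 0 with a = 1.108, b = 0.601, c = 1.
Discriminant D = b^2 - 4ac = (0.601)^2 - 4*(1.108)*1 = 0.361201 - (4.432) = -4.070799.
D < 0, so the roots are the complex-conjugate pair z = (-b +/- i sqrt(-D)) / (2a) = -0.2712 +/- 0.9105i.
For a conjugate pair |z|^2 = z * conj(z) = (product of roots) = c/a = 1/(1.108) = 0.902527, so |z| = sqrt(0.902527) = 0.95 for both roots.
Moduli of all roots: 0.9500, 0.9500.
All moduli strictly greater than 1? No.
Verdict: Not invertible.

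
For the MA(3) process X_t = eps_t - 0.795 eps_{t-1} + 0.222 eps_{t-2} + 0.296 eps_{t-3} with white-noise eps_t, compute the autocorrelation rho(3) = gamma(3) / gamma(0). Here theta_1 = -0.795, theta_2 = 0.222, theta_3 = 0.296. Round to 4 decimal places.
\rho(3) = 0.1673

For an MA(q) process with theta_0 = 1, the autocovariance is
  gamma(k) = sigma^2 * sum_{i=0..q-k} theta_i * theta_{i+k},
and rho(k) = gamma(k) / gamma(0). Sigma^2 cancels.
  numerator   = (1)*(0.296) = 0.296.
  denominator = (1)^2 + (-0.795)^2 + (0.222)^2 + (0.296)^2 = 1.768925.
  rho(3) = 0.296 / 1.768925 = 0.1673.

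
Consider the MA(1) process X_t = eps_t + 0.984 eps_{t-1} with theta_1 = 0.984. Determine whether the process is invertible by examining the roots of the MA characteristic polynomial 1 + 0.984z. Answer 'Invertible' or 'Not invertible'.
\text{Invertible}

The MA(q) characteristic polynomial is P(z) = 1 + 0.984z.
Invertibility requires all roots to lie outside the unit circle, i.e. |z| > 1 for every root.
This is linear in z: 1 + (0.984) z = 0  =>  z = -1/(0.984) = -1.01626,  |z| = 1.01626.
Moduli of all roots: 1.0163.
All moduli strictly greater than 1? Yes.
Verdict: Invertible.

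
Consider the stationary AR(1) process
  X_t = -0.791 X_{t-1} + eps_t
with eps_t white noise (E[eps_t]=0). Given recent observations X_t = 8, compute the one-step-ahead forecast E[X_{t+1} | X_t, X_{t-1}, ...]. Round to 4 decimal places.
E[X_{t+1} \mid \mathcal F_t] = -6.3280

For an AR(p) model X_t = c + sum_i phi_i X_{t-i} + eps_t, the
one-step-ahead conditional mean is
  E[X_{t+1} | X_t, ...] = c + sum_i phi_i X_{t+1-i}.
Substitute known values:
  E[X_{t+1} | ...] = (-0.791) * (8)
                   = -6.3280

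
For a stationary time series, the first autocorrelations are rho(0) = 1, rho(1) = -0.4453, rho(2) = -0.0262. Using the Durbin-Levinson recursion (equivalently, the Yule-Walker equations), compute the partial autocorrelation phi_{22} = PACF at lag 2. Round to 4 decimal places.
\phi_{22} = -0.2800

The PACF at lag k is phi_{kk}, the last component of the solution
to the Yule-Walker system G_k phi = r_k where
  (G_k)_{ij} = rho(|i - j|), (r_k)_i = rho(i), i,j = 1..k.
Equivalently, Durbin-Levinson gives phi_{kk} iteratively:
  phi_{11} = rho(1)
  phi_{kk} = [rho(k) - sum_{j=1..k-1} phi_{k-1,j} rho(k-j)]
            / [1 - sum_{j=1..k-1} phi_{k-1,j} rho(j)],
  phi_{k,j} = phi_{k-1,j} - phi_{kk} phi_{k-1,k-j},  j = 1..k-1.
Step k = 1:
  phi_11 = rho(1) = -0.4453.
Step k = 2:
  phi_22 = [rho(2) - phi_11 rho(1)] / [1 - phi_11 rho(1)] = [-0.0262 - (-0.4453)(-0.4453)] / [1 - (-0.4453)(-0.4453)]
         = -0.22449209 / 0.80170791 = -0.28.
Therefore phi_{22} = -0.2800.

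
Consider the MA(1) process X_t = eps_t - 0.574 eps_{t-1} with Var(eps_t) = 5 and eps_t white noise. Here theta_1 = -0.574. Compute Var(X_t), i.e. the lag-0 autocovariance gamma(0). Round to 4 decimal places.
\gamma(0) = 6.6474

For an MA(q) process X_t = eps_t + sum_i theta_i eps_{t-i} with
Var(eps_t) = sigma^2, the variance is
  gamma(0) = sigma^2 * (1 + sum_i theta_i^2).
  sum_i theta_i^2 = (-0.574)^2 = 0.329476.
  gamma(0) = 5 * (1 + 0.329476) = 5 * 1.329476 = 6.64738, which rounds to 6.6474.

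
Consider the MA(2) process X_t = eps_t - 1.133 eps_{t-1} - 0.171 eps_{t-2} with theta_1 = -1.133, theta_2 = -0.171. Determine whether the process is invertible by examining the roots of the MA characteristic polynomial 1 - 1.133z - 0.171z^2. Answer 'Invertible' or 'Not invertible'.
\text{Not invertible}

The MA(q) characteristic polynomial is P(z) = 1 - 1.133z - 0.171z^2.
Invertibility requires all roots to lie outside the unit circle, i.e. |z| > 1 for every root.
Set 1 + (-1.133) z + (-0.171) z^2 = 0, i.e. a z^2 + b z + c = 0 with a = -0.171, b = -1.133, c = 1.
Discriminant D = b^2 - 4ac = (-1.133)^2 - 4*(-0.171)*1 = 1.283689 - (-0.684) = 1.967689.
D >= 0, so the roots are real: z = (-b +/- sqrt(D)) / (2a) = (1.133 +/- 1.402743) / (-0.342).
  z_1 = (1.133 + 1.402743) / (-0.342) = -7.4145,   |z_1| = 7.4145.
  z_2 = (1.133 - 1.402743) / (-0.342) = 0.7887,   |z_2| = 0.7887.
Moduli of all roots: 7.4145, 0.7887.
All moduli strictly greater than 1? No.
Verdict: Not invertible.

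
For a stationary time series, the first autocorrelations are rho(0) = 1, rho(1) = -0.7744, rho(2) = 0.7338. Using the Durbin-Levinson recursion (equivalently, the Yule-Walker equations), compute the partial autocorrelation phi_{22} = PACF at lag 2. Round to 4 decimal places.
\phi_{22} = 0.3350

The PACF at lag k is phi_{kk}, the last component of the solution
to the Yule-Walker system G_k phi = r_k where
  (G_k)_{ij} = rho(|i - j|), (r_k)_i = rho(i), i,j = 1..k.
Equivalently, Durbin-Levinson gives phi_{kk} iteratively:
  phi_{11} = rho(1)
  phi_{kk} = [rho(k) - sum_{j=1..k-1} phi_{k-1,j} rho(k-j)]
            / [1 - sum_{j=1..k-1} phi_{k-1,j} rho(j)],
  phi_{k,j} = phi_{k-1,j} - phi_{kk} phi_{k-1,k-j},  j = 1..k-1.
Step k = 1:
  phi_11 = rho(1) = -0.7744.
Step k = 2:
  phi_22 = [rho(2) - phi_11 rho(1)] / [1 - phi_11 rho(1)] = [0.7338 - (-0.7744)(-0.7744)] / [1 - (-0.7744)(-0.7744)]
         = 0.13410464 / 0.40030464 = 0.335.
Therefore phi_{22} = 0.3350.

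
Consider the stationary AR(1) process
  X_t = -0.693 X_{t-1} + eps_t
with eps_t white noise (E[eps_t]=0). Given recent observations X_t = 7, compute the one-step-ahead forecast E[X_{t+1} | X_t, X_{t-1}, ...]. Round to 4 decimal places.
E[X_{t+1} \mid \mathcal F_t] = -4.8510

For an AR(p) model X_t = c + sum_i phi_i X_{t-i} + eps_t, the
one-step-ahead conditional mean is
  E[X_{t+1} | X_t, ...] = c + sum_i phi_i X_{t+1-i}.
Substitute known values:
  E[X_{t+1} | ...] = (-0.693) * (7)
                   = -4.8510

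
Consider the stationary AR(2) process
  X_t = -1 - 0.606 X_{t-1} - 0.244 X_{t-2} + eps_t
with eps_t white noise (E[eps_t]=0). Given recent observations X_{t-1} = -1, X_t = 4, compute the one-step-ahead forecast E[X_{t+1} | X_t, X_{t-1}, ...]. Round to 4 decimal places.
E[X_{t+1} \mid \mathcal F_t] = -3.1800

For an AR(p) model X_t = c + sum_i phi_i X_{t-i} + eps_t, the
one-step-ahead conditional mean is
  E[X_{t+1} | X_t, ...] = c + sum_i phi_i X_{t+1-i}.
Substitute known values:
  E[X_{t+1} | ...] = -1 + (-0.606) * (4) + (-0.244) * (-1)
                   = -3.1800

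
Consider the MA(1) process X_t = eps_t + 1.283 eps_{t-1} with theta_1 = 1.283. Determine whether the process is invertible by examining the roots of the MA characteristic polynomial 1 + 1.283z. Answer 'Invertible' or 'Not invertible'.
\text{Not invertible}

The MA(q) characteristic polynomial is P(z) = 1 + 1.283z.
Invertibility requires all roots to lie outside the unit circle, i.e. |z| > 1 for every root.
This is linear in z: 1 + (1.283) z = 0  =>  z = -1/(1.283) = -0.779423,  |z| = 0.779423.
Moduli of all roots: 0.7794.
All moduli strictly greater than 1? No.
Verdict: Not invertible.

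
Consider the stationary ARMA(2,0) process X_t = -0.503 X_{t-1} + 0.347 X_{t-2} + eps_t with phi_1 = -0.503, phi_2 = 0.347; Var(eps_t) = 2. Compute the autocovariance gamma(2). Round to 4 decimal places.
\gamma(2) = 4.1067

Multiply the model equation by X_{t-k} and take expectations. With theta_0 = psi_0 = 1 and psi_j the MA(infinity) weights, this gives
  gamma(k) - sum_i phi_i gamma(k-i) = c_k,
  c_k = sigma^2 * sum_{j=k..q} theta_j psi_{j-k}   (c_k = 0 for k > q),
using gamma(-m) = gamma(m).
Pure AR (q = 0): c_0 = sigma^2 = 2, c_k = 0 for k >= 1.
Equations for k = 0, 1, 2 (AR order 2, c_2 = 0):
  (E0) gamma(0) = phi_1 gamma(1) + phi_2 gamma(2) + c_0
  (E1) gamma(1) = phi_1 gamma(0) + phi_2 gamma(1) + c_1
  (E2) gamma(2) = phi_1 gamma(1) + phi_2 gamma(0)
From (E1): gamma(1) = A gamma(0) + B with
  A = phi_1 / (1 - phi_2) = -0.503 / 0.653 = -0.770291,   B = c_1 / (1 - phi_2) = 0 / 0.653 = 0.
Insert (E2) into (E0): gamma(0) (1 - phi_2^2) = phi_1 (1 + phi_2) gamma(1) + c_0.
  phi_1 (1 + phi_2) = (-0.503)(1.347) = -0.677541,   1 - phi_2^2 = 0.879591.
Replace gamma(1) by A gamma(0) + B and collect gamma(0):
  gamma(0) [0.879591 - (-0.677541)(-0.770291)] = c_0 = 2
  gamma(0) * 0.357687 = 2
  gamma(0) = 2 / 0.357687 = 5.591476.
  gamma(1) = A gamma(0) = (-0.770291)(5.591476) = -4.307064.
  gamma(2) = phi_1 gamma(1) + phi_2 gamma(0) = (-0.503)(-4.307064) + (0.347)(5.591476) = 4.106695.
Therefore gamma(2) = 4.1067 (to 4 decimal places).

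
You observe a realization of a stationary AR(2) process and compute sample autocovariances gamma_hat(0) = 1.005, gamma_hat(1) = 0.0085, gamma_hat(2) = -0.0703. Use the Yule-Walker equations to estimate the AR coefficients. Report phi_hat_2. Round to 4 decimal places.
\hat\phi_{2} = -0.0700

The Yule-Walker equations for an AR(p) process read, in matrix form,
  Gamma_p phi = r_p,   with   (Gamma_p)_{ij} = gamma(|i - j|),
                       (r_p)_i = gamma(i),   i,j = 1..p.
Substitute the sample gammas (Toeplitz matrix and right-hand side of size 2):
  Gamma_p = [[1.005, 0.0085], [0.0085, 1.005]]
  r_p     = [0.0085, -0.0703]
Written out:
  1.005 phi_1 + 0.0085 phi_2 = 0.0085
  0.0085 phi_1 + 1.005 phi_2 = -0.0703
Solve by Cramer's rule:
  det = gamma(0)^2 - gamma(1)^2 = (1.005)^2 - (0.0085)^2 = 1.010025 - 0.00007225 = 1.00995275
  phi_hat_1 = [gamma(1) gamma(0) - gamma(1) gamma(2)] / det = [(0.0085)(1.005) - (0.0085)(-0.0703)] / 1.00995275 = 0.00914005 / 1.00995275 = 0.009
  phi_hat_2 = [gamma(0) gamma(2) - gamma(1)^2] / det = [(1.005)(-0.0703) - (0.0085)^2] / 1.00995275 = -0.07072375 / 1.00995275 = -0.07
So phi_hat = [0.0090, -0.0700].
Therefore phi_hat_2 = -0.0700.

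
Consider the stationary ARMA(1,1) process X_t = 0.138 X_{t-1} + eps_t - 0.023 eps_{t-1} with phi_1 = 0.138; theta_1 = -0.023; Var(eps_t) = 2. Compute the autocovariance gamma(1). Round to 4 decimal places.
\gamma(1) = 0.2337

Multiply the model equation by X_{t-k} and take expectations. With theta_0 = psi_0 = 1 and psi_j the MA(infinity) weights, this gives
  gamma(k) - sum_i phi_i gamma(k-i) = c_k,
  c_k = sigma^2 * sum_{j=k..q} theta_j psi_{j-k}   (c_k = 0 for k > q),
using gamma(-m) = gamma(m).
psi-weights needed (psi_j = theta_j + sum_i phi_i psi_{j-i}):
  psi_1 = theta_1 + phi_1 = -0.023 + (0.138) = 0.115
Right-hand sides:
  c_0 = sigma^2 (1 + theta_1 psi_1) = 2 * (1 + (-0.023)(0.115)) = 2 * 0.997355 = 1.99471
  c_1 = sigma^2 theta_1 = 2 * (-0.023) = -0.046
  c_2 = 0
Equations for k = 0 and k = 1 (AR order 1):
  gamma(0) = phi_1 gamma(1) + c_0
  gamma(1) = phi_1 gamma(0) + c_1
Substituting the second into the first: gamma(0) (1 - phi_1^2) = c_0 + phi_1 c_1, so
  gamma(0) = (c_0 + phi_1 c_1) / (1 - phi_1^2) = (1.99471 + (0.138)(-0.046)) / (1 - (0.138)^2) = 1.988362 / 0.980956 = 2.026963.
  gamma(1) = phi_1 gamma(0) + c_1 = (0.138)(2.026963) + (-0.046) = 0.233721.
Therefore gamma(1) = 0.2337 (to 4 decimal places).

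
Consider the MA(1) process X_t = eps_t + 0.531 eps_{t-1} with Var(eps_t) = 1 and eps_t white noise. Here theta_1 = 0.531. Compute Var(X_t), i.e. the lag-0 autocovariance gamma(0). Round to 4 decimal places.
\gamma(0) = 1.2820

For an MA(q) process X_t = eps_t + sum_i theta_i eps_{t-i} with
Var(eps_t) = sigma^2, the variance is
  gamma(0) = sigma^2 * (1 + sum_i theta_i^2).
  sum_i theta_i^2 = (0.531)^2 = 0.281961.
  gamma(0) = 1 * (1 + 0.281961) = 1 * 1.281961 = 1.281961, which rounds to 1.2820.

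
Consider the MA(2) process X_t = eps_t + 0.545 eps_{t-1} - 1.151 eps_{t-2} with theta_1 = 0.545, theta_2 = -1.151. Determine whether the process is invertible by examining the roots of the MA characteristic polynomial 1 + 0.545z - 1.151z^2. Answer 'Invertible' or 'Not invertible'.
\text{Not invertible}

The MA(q) characteristic polynomial is P(z) = 1 + 0.545z - 1.151z^2.
Invertibility requires all roots to lie outside the unit circle, i.e. |z| > 1 for every root.
Set 1 + (0.545) z + (-1.151) z^2 = 0, i.e. a z^2 + b z + c = 0 with a = -1.151, b = 0.545, c = 1.
Discriminant D = b^2 - 4ac = (0.545)^2 - 4*(-1.151)*1 = 0.297025 - (-4.604) = 4.901025.
D >= 0, so the roots are real: z = (-b +/- sqrt(D)) / (2a) = (-0.545 +/- 2.213826) / (-2.302).
  z_1 = (-0.545 + 2.213826) / (-2.302) = -0.7249,   |z_1| = 0.7249.
  z_2 = (-0.545 - 2.213826) / (-2.302) = 1.1984,   |z_2| = 1.1984.
Moduli of all roots: 0.7249, 1.1984.
All moduli strictly greater than 1? No.
Verdict: Not invertible.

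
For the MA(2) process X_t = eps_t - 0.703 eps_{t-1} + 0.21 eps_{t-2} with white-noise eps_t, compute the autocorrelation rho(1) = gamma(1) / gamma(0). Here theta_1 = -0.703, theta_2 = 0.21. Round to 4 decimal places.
\rho(1) = -0.5530

For an MA(q) process with theta_0 = 1, the autocovariance is
  gamma(k) = sigma^2 * sum_{i=0..q-k} theta_i * theta_{i+k},
and rho(k) = gamma(k) / gamma(0). Sigma^2 cancels.
  numerator   = (1)*(-0.703) + (-0.703)*(0.21) = -0.85063.
  denominator = (1)^2 + (-0.703)^2 + (0.21)^2 = 1.538309.
  rho(1) = -0.85063 / 1.538309 = -0.5530.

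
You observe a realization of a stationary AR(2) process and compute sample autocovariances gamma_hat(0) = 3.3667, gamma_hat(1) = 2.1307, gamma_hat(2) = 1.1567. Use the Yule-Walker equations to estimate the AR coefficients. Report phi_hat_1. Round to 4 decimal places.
\hat\phi_{1} = 0.6930

The Yule-Walker equations for an AR(p) process read, in matrix form,
  Gamma_p phi = r_p,   with   (Gamma_p)_{ij} = gamma(|i - j|),
                       (r_p)_i = gamma(i),   i,j = 1..p.
Substitute the sample gammas (Toeplitz matrix and right-hand side of size 2):
  Gamma_p = [[3.3667, 2.1307], [2.1307, 3.3667]]
  r_p     = [2.1307, 1.1567]
Written out:
  3.3667 phi_1 + 2.1307 phi_2 = 2.1307
  2.1307 phi_1 + 3.3667 phi_2 = 1.1567
Solve by Cramer's rule:
  det = gamma(0)^2 - gamma(1)^2 = (3.3667)^2 - (2.1307)^2 = 11.33466889 - 4.53988249 = 6.7947864
  phi_hat_1 = [gamma(1) gamma(0) - gamma(1) gamma(2)] / det = [(2.1307)(3.3667) - (2.1307)(1.1567)] / 6.7947864 = 4.708847 / 6.7947864 = 0.693
  phi_hat_2 = [gamma(0) gamma(2) - gamma(1)^2] / det = [(3.3667)(1.1567) - (2.1307)^2] / 6.7947864 = -0.6456206 / 6.7947864 = -0.095
So phi_hat = [0.6930, -0.0950].
Therefore phi_hat_1 = 0.6930.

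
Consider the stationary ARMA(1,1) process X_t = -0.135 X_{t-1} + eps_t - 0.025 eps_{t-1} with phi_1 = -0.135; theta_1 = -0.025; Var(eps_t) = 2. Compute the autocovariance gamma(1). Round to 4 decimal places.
\gamma(1) = -0.3270

Multiply the model equation by X_{t-k} and take expectations. With theta_0 = psi_0 = 1 and psi_j the MA(infinity) weights, this gives
  gamma(k) - sum_i phi_i gamma(k-i) = c_k,
  c_k = sigma^2 * sum_{j=k..q} theta_j psi_{j-k}   (c_k = 0 for k > q),
using gamma(-m) = gamma(m).
psi-weights needed (psi_j = theta_j + sum_i phi_i psi_{j-i}):
  psi_1 = theta_1 + phi_1 = -0.025 + (-0.135) = -0.16
Right-hand sides:
  c_0 = sigma^2 (1 + theta_1 psi_1) = 2 * (1 + (-0.025)(-0.16)) = 2 * 1.004 = 2.008
  c_1 = sigma^2 theta_1 = 2 * (-0.025) = -0.05
  c_2 = 0
Equations for k = 0 and k = 1 (AR order 1):
  gamma(0) = phi_1 gamma(1) + c_0
  gamma(1) = phi_1 gamma(0) + c_1
Substituting the second into the first: gamma(0) (1 - phi_1^2) = c_0 + phi_1 c_1, so
  gamma(0) = (c_0 + phi_1 c_1) / (1 - phi_1^2) = (2.008 + (-0.135)(-0.05)) / (1 - (-0.135)^2) = 2.01475 / 0.981775 = 2.05215.
  gamma(1) = phi_1 gamma(0) + c_1 = (-0.135)(2.05215) + (-0.05) = -0.32704.
Therefore gamma(1) = -0.3270 (to 4 decimal places).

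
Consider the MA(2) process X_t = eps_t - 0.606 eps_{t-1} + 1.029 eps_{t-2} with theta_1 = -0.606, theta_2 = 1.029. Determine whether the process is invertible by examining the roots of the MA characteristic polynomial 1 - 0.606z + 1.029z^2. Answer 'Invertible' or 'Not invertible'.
\text{Not invertible}

The MA(q) characteristic polynomial is P(z) = 1 - 0.606z + 1.029z^2.
Invertibility requires all roots to lie outside the unit circle, i.e. |z| > 1 for every root.
Set 1 + (-0.606) z + (1.029) z^2 = 0, i.e. a z^2 + b z + c = 0 with a = 1.029, b = -0.606, c = 1.
Discriminant D = b^2 - 4ac = (-0.606)^2 - 4*(1.029)*1 = 0.367236 - (4.116) = -3.748764.
D < 0, so the roots are the complex-conjugate pair z = (-b +/- i sqrt(-D)) / (2a) = 0.2945 +/- 0.9408i.
For a conjugate pair |z|^2 = z * conj(z) = (product of roots) = c/a = 1/(1.029) = 0.971817, so |z| = sqrt(0.971817) = 0.9858 for both roots.
Moduli of all roots: 0.9858, 0.9858.
All moduli strictly greater than 1? No.
Verdict: Not invertible.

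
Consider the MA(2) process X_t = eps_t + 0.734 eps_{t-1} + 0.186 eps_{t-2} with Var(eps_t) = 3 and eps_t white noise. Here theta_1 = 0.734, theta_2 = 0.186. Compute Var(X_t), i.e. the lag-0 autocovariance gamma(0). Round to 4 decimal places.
\gamma(0) = 4.7201

For an MA(q) process X_t = eps_t + sum_i theta_i eps_{t-i} with
Var(eps_t) = sigma^2, the variance is
  gamma(0) = sigma^2 * (1 + sum_i theta_i^2).
  sum_i theta_i^2 = (0.734)^2 + (0.186)^2 = 0.538756 + 0.034596 = 0.573352.
  gamma(0) = 3 * (1 + 0.573352) = 3 * 1.573352 = 4.720056, which rounds to 4.7201.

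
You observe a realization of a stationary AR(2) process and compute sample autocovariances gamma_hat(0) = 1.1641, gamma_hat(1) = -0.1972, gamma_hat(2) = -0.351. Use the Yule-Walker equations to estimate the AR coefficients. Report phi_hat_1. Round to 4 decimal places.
\hat\phi_{1} = -0.2270

The Yule-Walker equations for an AR(p) process read, in matrix form,
  Gamma_p phi = r_p,   with   (Gamma_p)_{ij} = gamma(|i - j|),
                       (r_p)_i = gamma(i),   i,j = 1..p.
Substitute the sample gammas (Toeplitz matrix and right-hand side of size 2):
  Gamma_p = [[1.1641, -0.1972], [-0.1972, 1.1641]]
  r_p     = [-0.1972, -0.351]
Written out:
  1.1641 phi_1 - 0.1972 phi_2 = -0.1972
  -0.1972 phi_1 + 1.1641 phi_2 = -0.351
Solve by Cramer's rule:
  det = gamma(0)^2 - gamma(1)^2 = (1.1641)^2 - (-0.1972)^2 = 1.35512881 - 0.03888784 = 1.31624097
  phi_hat_1 = [gamma(1) gamma(0) - gamma(1) gamma(2)] / det = [(-0.1972)(1.1641) - (-0.1972)(-0.351)] / 1.31624097 = -0.29877772 / 1.31624097 = -0.227
  phi_hat_2 = [gamma(0) gamma(2) - gamma(1)^2] / det = [(1.1641)(-0.351) - (-0.1972)^2] / 1.31624097 = -0.44748694 / 1.31624097 = -0.34
So phi_hat = [-0.2270, -0.3400].
Therefore phi_hat_1 = -0.2270.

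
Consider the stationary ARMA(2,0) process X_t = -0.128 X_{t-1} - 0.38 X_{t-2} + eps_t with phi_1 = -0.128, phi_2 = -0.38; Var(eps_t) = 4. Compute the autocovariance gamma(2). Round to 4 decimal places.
\gamma(2) = -1.7360

Multiply the model equation by X_{t-k} and take expectations. With theta_0 = psi_0 = 1 and psi_j the MA(infinity) weights, this gives
  gamma(k) - sum_i phi_i gamma(k-i) = c_k,
  c_k = sigma^2 * sum_{j=k..q} theta_j psi_{j-k}   (c_k = 0 for k > q),
using gamma(-m) = gamma(m).
Pure AR (q = 0): c_0 = sigma^2 = 4, c_k = 0 for k >= 1.
Equations for k = 0, 1, 2 (AR order 2, c_2 = 0):
  (E0) gamma(0) = phi_1 gamma(1) + phi_2 gamma(2) + c_0
  (E1) gamma(1) = phi_1 gamma(0) + phi_2 gamma(1) + c_1
  (E2) gamma(2) = phi_1 gamma(1) + phi_2 gamma(0)
From (E1): gamma(1) = A gamma(0) + B with
  A = phi_1 / (1 - phi_2) = -0.128 / 1.38 = -0.092754,   B = c_1 / (1 - phi_2) = 0 / 1.38 = 0.
Insert (E2) into (E0): gamma(0) (1 - phi_2^2) = phi_1 (1 + phi_2) gamma(1) + c_0.
  phi_1 (1 + phi_2) = (-0.128)(0.62) = -0.07936,   1 - phi_2^2 = 0.8556.
Replace gamma(1) by A gamma(0) + B and collect gamma(0):
  gamma(0) [0.8556 - (-0.07936)(-0.092754)] = c_0 = 4
  gamma(0) * 0.848239 = 4
  gamma(0) = 4 / 0.848239 = 4.715652.
  gamma(1) = A gamma(0) = (-0.092754)(4.715652) = -0.437394.
  gamma(2) = phi_1 gamma(1) + phi_2 gamma(0) = (-0.128)(-0.437394) + (-0.38)(4.715652) = -1.735961.
Therefore gamma(2) = -1.7360 (to 4 decimal places).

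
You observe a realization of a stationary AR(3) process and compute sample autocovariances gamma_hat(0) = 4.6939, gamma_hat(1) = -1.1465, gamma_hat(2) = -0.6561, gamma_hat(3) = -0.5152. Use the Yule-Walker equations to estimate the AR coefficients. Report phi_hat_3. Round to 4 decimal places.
\hat\phi_{3} = -0.2260

The Yule-Walker equations for an AR(p) process read, in matrix form,
  Gamma_p phi = r_p,   with   (Gamma_p)_{ij} = gamma(|i - j|),
                       (r_p)_i = gamma(i),   i,j = 1..p.
Substitute the sample gammas (Toeplitz matrix and right-hand side of size 3):
  Gamma_p = [[4.6939, -1.1465, -0.6561], [-1.1465, 4.6939, -1.1465], [-0.6561, -1.1465, 4.6939]]
  r_p     = [-1.1465, -0.6561, -0.5152]
Written out (R1..R3):
  (R1) 4.6939 phi_1 - 1.1465 phi_2 - 0.6561 phi_3 = -1.1465
  (R2) -1.1465 phi_1 + 4.6939 phi_2 - 1.1465 phi_3 = -0.6561
  (R3) -0.6561 phi_1 - 1.1465 phi_2 + 4.6939 phi_3 = -0.5152
Gaussian elimination:
  R2 <- R2 - (-1.1465/4.6939) R1 = R2 - (-0.244253) R1:  4.413864 phi_2 - 1.306755 phi_3 = -0.936136
  R3 <- R3 - (-0.6561/4.6939) R1 = R3 - (-0.139777) R1:  -1.306755 phi_2 + 4.602192 phi_3 = -0.675455
  R3 <- R3 - (-1.306755/4.413864) R2 = R3 - (-0.296057) R2:  4.215319 phi_3 = -0.952604
Back-substitution:
  phi_hat_3 = -0.952604 / 4.215319 = -0.225986
  phi_hat_2 = (-0.936136 - (-1.306755)(-0.225986)) / 4.413864 = -0.278995
  phi_hat_1 = (-1.1465 - (-1.1465)(-0.278995) - (-0.6561)(-0.225986)) / 4.6939 = -0.343986
So phi_hat = [-0.3440, -0.2790, -0.2260].
Therefore phi_hat_3 = -0.2260.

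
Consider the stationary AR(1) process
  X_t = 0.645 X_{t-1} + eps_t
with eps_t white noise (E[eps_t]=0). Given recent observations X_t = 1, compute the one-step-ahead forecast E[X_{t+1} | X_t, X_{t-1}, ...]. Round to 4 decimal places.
E[X_{t+1} \mid \mathcal F_t] = 0.6450

For an AR(p) model X_t = c + sum_i phi_i X_{t-i} + eps_t, the
one-step-ahead conditional mean is
  E[X_{t+1} | X_t, ...] = c + sum_i phi_i X_{t+1-i}.
Substitute known values:
  E[X_{t+1} | ...] = (0.645) * (1)
                   = 0.6450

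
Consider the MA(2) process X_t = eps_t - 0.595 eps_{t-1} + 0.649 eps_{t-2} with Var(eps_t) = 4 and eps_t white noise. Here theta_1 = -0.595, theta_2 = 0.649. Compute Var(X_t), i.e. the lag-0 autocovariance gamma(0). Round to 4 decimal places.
\gamma(0) = 7.1009

For an MA(q) process X_t = eps_t + sum_i theta_i eps_{t-i} with
Var(eps_t) = sigma^2, the variance is
  gamma(0) = sigma^2 * (1 + sum_i theta_i^2).
  sum_i theta_i^2 = (-0.595)^2 + (0.649)^2 = 0.354025 + 0.421201 = 0.775226.
  gamma(0) = 4 * (1 + 0.775226) = 4 * 1.775226 = 7.100904, which rounds to 7.1009.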